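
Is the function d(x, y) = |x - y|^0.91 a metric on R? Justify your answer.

Yes. With 0 < p = 0.91 ≤ 1, d(x,y) = |x-y|^0.91 is a metric on R. Non-negativity and symmetry are immediate; |x-y|^0.91 = 0 ⟺ |x-y| = 0 ⟺ x = y. For the triangle inequality, the function t ↦ t^0.91 is subadditive on [0,∞) when p ≤ 1, so |x-z|^0.91 ≤ (|x-y| + |y-z|)^0.91 ≤ |x-y|^0.91 + |y-z|^0.91.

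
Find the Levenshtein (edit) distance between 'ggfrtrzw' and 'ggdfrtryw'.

Let D[i][j] be the edit distance between the first i characters of 'ggfrtrzw' and the first j characters of 'ggdfrtryw', with D[i][0] = i, D[0][j] = j, and D[i][j] = D[i-1][j-1] if the characters match, else 1 + min(D[i-1][j], D[i][j-1], D[i-1][j-1]). Filling the table (rows: prefixes of 'ggfrtrzw', columns: prefixes of 'ggdfrtryw'):
     ε  g  g  d  f  r  t  r  y  w
  ε  0  1  2  3  4  5  6  7  8  9
  g  1  0  1  2  3  4  5  6  7  8
  g  2  1  0  1  2  3  4  5  6  7
  f  3  2  1  1  1  2  3  4  5  6
  r  4  3  2  2  2  1  2  3  4  5
  t  5  4  3  3  3  2  1  2  3  4
  r  6  5  4  4  4  3  2  1  2  3
  z  7  6  5  5  5  4  3  2  2  3
  w  8  7  6  6  6  5  4  3  3  2
The bottom-right entry gives D[8][9] = 2, so no sequence of fewer than 2 edits works. Backtracking through the table gives one optimal edit sequence (2 edits):
  ggfrtrzw → ggdfrtrzw (ins d @3)
  ggdfrtrzw → ggdfrtryw (sub z→y @8)
Edit distance = 2.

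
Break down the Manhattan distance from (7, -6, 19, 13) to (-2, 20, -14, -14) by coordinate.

Σ|x_i - y_i| = |7 - (-2)| + |-6 - 20| + |19 - (-14)| + |13 - (-14)| = 9 + 26 + 33 + 27 = 95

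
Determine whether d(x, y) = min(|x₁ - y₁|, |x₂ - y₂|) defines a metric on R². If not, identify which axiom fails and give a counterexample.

No. d fails identity of indiscernibles: take x = (4, 0) and y = (4, 2). Then d(x,y) = min(|4 - 4|, |0 - 2|) = min(0, 2) = 0, yet x ≠ y.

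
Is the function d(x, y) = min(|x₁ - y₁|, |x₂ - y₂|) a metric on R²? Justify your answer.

No. d fails identity of indiscernibles: take x = (-2, 0) and y = (-2, 3). Then d(x,y) = min(|-2 - (-2)|, |0 - 3|) = min(0, 3) = 0, yet x ≠ y.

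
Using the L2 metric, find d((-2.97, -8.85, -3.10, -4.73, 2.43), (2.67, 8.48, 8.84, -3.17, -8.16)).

√(Σ(x_i - y_i)²) = √((-2.97 - 2.67)² + (-8.85 - 8.48)² + (-3.1 - 8.84)² + (-4.73 - (-3.17))² + (2.43 - (-8.16))²)
= √((-5.64)² + (-17.33)² + (-11.94)² + (-1.56)² + 10.59²) = √(31.8096 + 300.3289 + 142.5636 + 2.4336 + 112.1481) = √589.2838 ≈ 24.2752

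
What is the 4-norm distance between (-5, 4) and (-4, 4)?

(Σ|x_i - y_i|^4)^(1/4) = (|-5 - (-4)|^4 + |4 - 4|^4)^(1/4)
= (1^4 + 0^4)^(1/4) = (1 + 0)^(1/4) = (1)^(1/4) = 1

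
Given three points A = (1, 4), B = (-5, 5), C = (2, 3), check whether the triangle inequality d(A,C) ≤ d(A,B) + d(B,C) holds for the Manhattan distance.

d(A,B) = 6 + 1 = 7, d(B,C) = 7 + 2 = 9, d(A,C) = 1 + 1 = 2.
d(A,C) = 2 ≤ 7 + 9 = 16. Triangle inequality is satisfied.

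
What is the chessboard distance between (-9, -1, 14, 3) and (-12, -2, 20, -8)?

max(|x_i - y_i|) = max(|-9 - (-12)|, |-1 - (-2)|, |14 - 20|, |3 - (-8)|) = max(3, 1, 6, 11) = 11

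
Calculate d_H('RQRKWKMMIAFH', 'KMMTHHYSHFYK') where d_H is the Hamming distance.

Differing positions: 1, 2, 3, 4, 5, 6, 7, 8, 9, 10, 11, 12. Hamming distance = 12.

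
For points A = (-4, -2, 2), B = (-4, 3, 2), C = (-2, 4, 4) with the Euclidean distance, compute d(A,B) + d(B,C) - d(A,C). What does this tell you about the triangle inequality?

d(A,B) = √(0² + 5² + 0²) = √25 = 5, d(B,C) = √(2² + 1² + 2²) = √9 = 3, d(A,C) = √(2² + 6² + 2²) = √44 ≈ 6.6332.
d(A,B) + d(B,C) - d(A,C) = 5 + 3 - 6.6332 = 8 - 6.6332 = 1.3668 (to 4 decimal places). This is ≥ 0, so the triangle inequality holds for these points.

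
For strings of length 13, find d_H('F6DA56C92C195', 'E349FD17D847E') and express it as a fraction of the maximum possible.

Differing positions: 1, 2, 3, 4, 5, 6, 7, 8, 9, 10, 11, 12, 13. Hamming distance = 13. The maximum possible Hamming distance for length-13 strings is 13, so d_H/13 = 13/13 = 1.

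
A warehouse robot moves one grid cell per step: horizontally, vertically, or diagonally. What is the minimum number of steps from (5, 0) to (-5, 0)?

max(|x_i - y_i|) = max(|5 - (-5)|, |0 - 0|) = max(10, 0) = 10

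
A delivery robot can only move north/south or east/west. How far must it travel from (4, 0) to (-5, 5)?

Σ|x_i - y_i| = |4 - (-5)| + |0 - 5| = 9 + 5 = 14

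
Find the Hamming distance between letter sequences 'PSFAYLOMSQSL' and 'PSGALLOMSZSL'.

Differing positions: 3, 5, 10. Hamming distance = 3.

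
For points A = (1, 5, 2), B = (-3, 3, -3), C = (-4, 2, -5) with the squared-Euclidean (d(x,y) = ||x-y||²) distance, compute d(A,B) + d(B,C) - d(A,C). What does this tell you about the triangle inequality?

d(A,B) = 4² + 2² + 5² = 45, d(B,C) = 1² + 1² + 2² = 6, d(A,C) = 5² + 3² + 7² = 83.
d(A,B) + d(B,C) - d(A,C) = 45 + 6 - 83 = 51 - 83 = -32. This is < 0, so the triangle inequality FAILS for these points (squared-Euclidean is not a metric).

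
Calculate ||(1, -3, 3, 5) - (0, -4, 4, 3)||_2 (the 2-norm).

(Σ|x_i - y_i|^2)^(1/2) = (|1 - 0|^2 + |-3 - (-4)|^2 + |3 - 4|^2 + |5 - 3|^2)^(1/2)
= (1^2 + 1^2 + 1^2 + 2^2)^(1/2) = (1 + 1 + 1 + 4)^(1/2) = (7)^(1/2) ≈ 2.6458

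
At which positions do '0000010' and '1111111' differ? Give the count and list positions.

Differing positions: 1, 2, 3, 4, 5, 7. Hamming distance = 6.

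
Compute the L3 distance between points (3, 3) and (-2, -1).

(Σ|x_i - y_i|^3)^(1/3) = (|3 - (-2)|^3 + |3 - (-1)|^3)^(1/3)
= (5^3 + 4^3)^(1/3) = (125 + 64)^(1/3) = (189)^(1/3) ≈ 5.7388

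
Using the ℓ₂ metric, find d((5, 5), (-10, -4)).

√(Σ(x_i - y_i)²) = √((5 - (-10))² + (5 - (-4))²)
= √(15² + 9²) = √(225 + 81) = √306 ≈ 17.4929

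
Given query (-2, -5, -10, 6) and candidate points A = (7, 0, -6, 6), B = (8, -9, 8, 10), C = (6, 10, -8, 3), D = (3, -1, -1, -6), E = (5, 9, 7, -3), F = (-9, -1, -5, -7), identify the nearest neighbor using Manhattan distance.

Distances: d(A) = 18, d(B) = 36, d(C) = 28, d(D) = 30, d(E) = 47, d(F) = 29. Nearest: A = (7, 0, -6, 6) with distance 18.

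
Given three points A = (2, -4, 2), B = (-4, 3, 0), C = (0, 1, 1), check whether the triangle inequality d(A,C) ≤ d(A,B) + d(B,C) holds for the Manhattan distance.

d(A,B) = 6 + 7 + 2 = 15, d(B,C) = 4 + 2 + 1 = 7, d(A,C) = 2 + 5 + 1 = 8.
d(A,C) = 8 ≤ 15 + 7 = 22. Triangle inequality is satisfied.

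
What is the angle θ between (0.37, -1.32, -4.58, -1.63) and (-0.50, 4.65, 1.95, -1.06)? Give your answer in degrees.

With u = (0.37, -1.32, -4.58, -1.63), v = (-0.50, 4.65, 1.95, -1.06):
u·v = 0.37·(-0.5) + (-1.32)·4.65 + (-4.58)·1.95 + (-1.63)·(-1.06) = (-0.185) + (-6.138) + (-8.931) + 1.7278 = -13.5262.
|u| = √(0.37² + (-1.32)² + (-4.58)² + (-1.63)²) = √(0.1369 + 1.7424 + 20.9764 + 2.6569) = √25.5126, |v| = √((-0.5)² + 4.65² + 1.95² + (-1.06)²) = √(0.25 + 21.6225 + 3.8025 + 1.1236) = √26.7986.
cos θ = (u·v)/(|u||v|) = -13.5262/(√25.5126·√26.7986) ≈ -0.5173
θ = arccos(-0.5173) ≈ 121.15°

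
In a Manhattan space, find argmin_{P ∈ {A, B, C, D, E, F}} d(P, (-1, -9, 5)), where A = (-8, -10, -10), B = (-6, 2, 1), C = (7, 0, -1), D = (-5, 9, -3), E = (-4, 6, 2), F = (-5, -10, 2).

Distances: d(A) = 23, d(B) = 20, d(C) = 23, d(D) = 30, d(E) = 21, d(F) = 8. Nearest: F = (-5, -10, 2) with distance 8.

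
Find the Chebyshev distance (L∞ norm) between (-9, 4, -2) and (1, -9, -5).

max(|x_i - y_i|) = max(|-9 - 1|, |4 - (-9)|, |-2 - (-5)|) = max(10, 13, 3) = 13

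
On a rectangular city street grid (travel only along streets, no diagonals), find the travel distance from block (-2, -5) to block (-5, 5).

Σ|x_i - y_i| = |-2 - (-5)| + |-5 - 5| = 3 + 10 = 13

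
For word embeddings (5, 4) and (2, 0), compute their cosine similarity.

With u = (5, 4), v = (2, 0):
u·v = 5·2 + 4·0 = 10 + 0 = 10.
|u| = √(5² + 4²) = √41, |v| = √(2² + 0²) = √4, so |u||v| = √(41·4) = √164.
cos θ = (u·v)/(|u||v|) = 10/√164 ≈ 0.7809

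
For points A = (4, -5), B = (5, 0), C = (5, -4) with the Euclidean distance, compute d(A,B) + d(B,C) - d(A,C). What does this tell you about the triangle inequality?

d(A,B) = √(1² + 5²) = √26 ≈ 5.099, d(B,C) = √(0² + 4²) = √16 = 4, d(A,C) = √(1² + 1²) = √2 ≈ 1.4142.
d(A,B) + d(B,C) - d(A,C) = 5.099 + 4 - 1.4142 = 9.099 - 1.4142 = 7.6848 (to 4 decimal places). This is ≥ 0, so the triangle inequality holds for these points.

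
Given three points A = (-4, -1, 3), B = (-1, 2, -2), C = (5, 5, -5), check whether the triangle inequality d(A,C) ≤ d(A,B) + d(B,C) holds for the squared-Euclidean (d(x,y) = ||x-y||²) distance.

d(A,B) = 3² + 3² + 5² = 43, d(B,C) = 6² + 3² + 3² = 54, d(A,C) = 9² + 6² + 8² = 181.
d(A,C) = 181 > 43 + 54 = 97. Triangle inequality is VIOLATED. (Squared-Euclidean is not a metric — this is a counterexample.)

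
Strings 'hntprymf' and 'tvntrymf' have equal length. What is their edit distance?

Let D[i][j] be the edit distance between the first i characters of 'hntprymf' and the first j characters of 'tvntrymf', with D[i][0] = i, D[0][j] = j, and D[i][j] = D[i-1][j-1] if the characters match, else 1 + min(D[i-1][j], D[i][j-1], D[i-1][j-1]). Filling the table (rows: prefixes of 'hntprymf', columns: prefixes of 'tvntrymf'):
     ε  t  v  n  t  r  y  m  f
  ε  0  1  2  3  4  5  6  7  8
  h  1  1  2  3  4  5  6  7  8
  n  2  2  2  2  3  4  5  6  7
  t  3  2  3  3  2  3  4  5  6
  p  4  3  3  4  3  3  4  5  6
  r  5  4  4  4  4  3  4  5  6
  y  6  5  5  5  5  4  3  4  5
  m  7  6  6  6  6  5  4  3  4
  f  8  7  7  7  7  6  5  4  3
The bottom-right entry gives D[8][8] = 3, so no sequence of fewer than 3 edits works. Backtracking through the table gives one optimal edit sequence (3 edits):
  hntprymf → thntprymf (ins t @1)
  thntprymf → tvntprymf (sub h→v @2)
  tvntprymf → tvntrymf (del p @5)
Edit distance = 3.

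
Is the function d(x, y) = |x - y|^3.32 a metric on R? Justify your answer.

No. d(x,y) = |x-y|^3.32 fails the triangle inequality since p = 3.32 > 1. Counterexample: x = 0, y = 7, z = 15. d(x,z) = |0 - 15|^3.32 = 15^3.32 ≈ 8028.2887, but d(x,y) + d(y,z) = 7^3.32 + 8^3.32 ≈ 639.3306 + 995.9987 = 1635.3293. Since 8028.2887 > 1635.3293, the triangle inequality is violated.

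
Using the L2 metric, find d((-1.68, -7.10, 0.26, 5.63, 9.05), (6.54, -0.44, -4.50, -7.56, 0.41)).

√(Σ(x_i - y_i)²) = √((-1.68 - 6.54)² + (-7.1 - (-0.44))² + (0.26 - (-4.5))² + (5.63 - (-7.56))² + (9.05 - 0.41)²)
= √((-8.22)² + (-6.66)² + 4.76² + 13.19² + 8.64²) = √(67.5684 + 44.3556 + 22.6576 + 173.9761 + 74.6496) = √383.2073 ≈ 19.5757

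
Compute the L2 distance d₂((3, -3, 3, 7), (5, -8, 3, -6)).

√(Σ(x_i - y_i)²) = √((3 - 5)² + (-3 - (-8))² + (3 - 3)² + (7 - (-6))²)
= √((-2)² + 5² + 0² + 13²) = √(4 + 25 + 0 + 169) = √198 ≈ 14.0712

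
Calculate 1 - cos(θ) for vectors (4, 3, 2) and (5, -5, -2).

With u = (4, 3, 2), v = (5, -5, -2):
u·v = 4·5 + 3·(-5) + 2·(-2) = 20 + (-15) + (-4) = 1.
|u| = √(4² + 3² + 2²) = √29, |v| = √(5² + (-5)² + (-2)²) = √54, so |u||v| = √(29·54) = √1566.
cos θ = (u·v)/(|u||v|) = 1/√1566 ≈ 0.0253
Cosine distance = 1 - cos θ ≈ 1 - 0.0253 = 0.9747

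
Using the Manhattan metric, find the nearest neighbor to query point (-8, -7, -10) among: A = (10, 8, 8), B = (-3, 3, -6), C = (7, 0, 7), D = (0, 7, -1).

Distances: d(A) = 51, d(B) = 19, d(C) = 39, d(D) = 31. Nearest: B = (-3, 3, -6) with distance 19.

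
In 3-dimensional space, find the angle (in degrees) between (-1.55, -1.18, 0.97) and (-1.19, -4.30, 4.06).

With u = (-1.55, -1.18, 0.97), v = (-1.19, -4.30, 4.06):
u·v = (-1.55)·(-1.19) + (-1.18)·(-4.3) + 0.97·4.06 = 1.8445 + 5.074 + 3.9382 = 10.8567.
|u| = √((-1.55)² + (-1.18)² + 0.97²) = √(2.4025 + 1.3924 + 0.9409) = √4.7358, |v| = √((-1.19)² + (-4.3)² + 4.06²) = √(1.4161 + 18.49 + 16.4836) = √36.3897.
cos θ = (u·v)/(|u||v|) = 10.8567/(√4.7358·√36.3897) ≈ 0.827012
θ = arccos(0.827012) ≈ 34.21°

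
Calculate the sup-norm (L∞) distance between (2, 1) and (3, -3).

max(|x_i - y_i|) = max(|2 - 3|, |1 - (-3)|) = max(1, 4) = 4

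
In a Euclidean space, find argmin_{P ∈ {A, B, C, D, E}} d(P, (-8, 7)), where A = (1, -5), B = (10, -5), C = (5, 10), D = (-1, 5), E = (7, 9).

Distances: d(A) = 15, d(B) ≈ 21.6333, d(C) ≈ 13.3417, d(D) ≈ 7.2801, d(E) ≈ 15.1327. Nearest: D = (-1, 5) with distance 7.2801.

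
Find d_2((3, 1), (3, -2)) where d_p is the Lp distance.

(Σ|x_i - y_i|^2)^(1/2) = (|3 - 3|^2 + |1 - (-2)|^2)^(1/2)
= (0^2 + 3^2)^(1/2) = (0 + 9)^(1/2) = (9)^(1/2) = 3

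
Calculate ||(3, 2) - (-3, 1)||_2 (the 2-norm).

(Σ|x_i - y_i|^2)^(1/2) = (|3 - (-3)|^2 + |2 - 1|^2)^(1/2)
= (6^2 + 1^2)^(1/2) = (36 + 1)^(1/2) = (37)^(1/2) ≈ 6.0828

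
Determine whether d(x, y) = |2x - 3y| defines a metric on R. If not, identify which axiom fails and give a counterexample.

No. d fails symmetry: d(5, 2) = |2·5 - 3·2| = |4| = 4, but d(2, 5) = |2·2 - 3·5| = |-11| = 11. Since 4 ≠ 11, d(x,y) ≠ d(y,x) in general.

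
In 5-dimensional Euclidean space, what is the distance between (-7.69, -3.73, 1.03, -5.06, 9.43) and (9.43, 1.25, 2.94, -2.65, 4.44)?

√(Σ(x_i - y_i)²) = √((-7.69 - 9.43)² + (-3.73 - 1.25)² + (1.03 - 2.94)² + (-5.06 - (-2.65))² + (9.43 - 4.44)²)
= √((-17.12)² + (-4.98)² + (-1.91)² + (-2.41)² + 4.99²) = √(293.0944 + 24.8004 + 3.6481 + 5.8081 + 24.9001) = √352.2511 ≈ 18.7684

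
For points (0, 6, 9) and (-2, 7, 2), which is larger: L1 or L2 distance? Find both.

L1 = |0 - (-2)| + |6 - 7| + |9 - 2| = 2 + 1 + 7 = 10
L2 = √(2² + 1² + 7²) = √54 ≈ 7.3485
L1 ≥ L2 always (equality iff movement is along one axis); L1 > L2 here.
Ratio L1/L2 = 10/√54 ≈ 1.3608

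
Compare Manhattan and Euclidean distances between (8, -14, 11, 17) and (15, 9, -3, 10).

L1 = |8 - 15| + |-14 - 9| + |11 - (-3)| + |17 - 10| = 7 + 23 + 14 + 7 = 51
L2 = √(7² + 23² + 14² + 7²) = √823 ≈ 28.688
L1 ≥ L2 always (equality iff movement is along one axis); L1 > L2 here.
Ratio L1/L2 = 51/√823 ≈ 1.7777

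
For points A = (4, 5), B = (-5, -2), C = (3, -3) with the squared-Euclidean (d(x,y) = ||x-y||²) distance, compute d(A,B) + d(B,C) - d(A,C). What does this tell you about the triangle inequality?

d(A,B) = 9² + 7² = 130, d(B,C) = 8² + 1² = 65, d(A,C) = 1² + 8² = 65.
d(A,B) + d(B,C) - d(A,C) = 130 + 65 - 65 = 195 - 65 = 130. This is ≥ 0, so the triangle inequality holds for these points.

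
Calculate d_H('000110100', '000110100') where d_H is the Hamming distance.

Differing positions: none. Hamming distance = 0.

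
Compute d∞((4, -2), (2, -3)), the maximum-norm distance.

max(|x_i - y_i|) = max(|4 - 2|, |-2 - (-3)|) = max(2, 1) = 2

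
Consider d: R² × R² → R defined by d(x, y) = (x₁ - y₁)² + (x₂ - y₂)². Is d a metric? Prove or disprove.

No. The squared Euclidean distance fails the triangle inequality. Counterexample: x = (0, 0), y = (1, 5), z = (2, 10). d(x,z) = 2² + 10² = 104, but d(x,y) + d(y,z) = (1² + 5²) + (1² + 5²) = 26 + 26 = 52. Since 104 > 52, the triangle inequality is violated. (Note: √d, the ordinary Euclidean distance, IS a metric.)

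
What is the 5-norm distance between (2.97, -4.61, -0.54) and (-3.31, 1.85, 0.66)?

(Σ|x_i - y_i|^5)^(1/5) = (|2.97 - (-3.31)|^5 + |-4.61 - 1.85|^5 + |-0.54 - 0.66|^5)^(1/5)
= (6.28^5 + 6.46^5 + 1.2^5)^(1/5) ≈ (9767.8328 + 11250.2608 + 2.4883)^(1/5) = (21020.5819)^(1/5) ≈ 7.3203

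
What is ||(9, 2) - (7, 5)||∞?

max(|x_i - y_i|) = max(|9 - 7|, |2 - 5|) = max(2, 3) = 3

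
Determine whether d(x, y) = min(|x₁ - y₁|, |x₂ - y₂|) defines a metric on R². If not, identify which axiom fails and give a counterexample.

No. d fails identity of indiscernibles: take x = (-4, 0) and y = (-4, 6). Then d(x,y) = min(|-4 - (-4)|, |0 - 6|) = min(0, 6) = 0, yet x ≠ y.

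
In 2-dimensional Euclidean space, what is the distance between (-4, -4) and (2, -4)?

√(Σ(x_i - y_i)²) = √((-4 - 2)² + (-4 - (-4))²)
= √((-6)² + 0²) = √(36 + 0) = √36 = 6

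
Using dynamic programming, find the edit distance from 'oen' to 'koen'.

Let D[i][j] be the edit distance between the first i characters of 'oen' and the first j characters of 'koen', with D[i][0] = i, D[0][j] = j, and D[i][j] = D[i-1][j-1] if the characters match, else 1 + min(D[i-1][j], D[i][j-1], D[i-1][j-1]). Filling the table (rows: prefixes of 'oen', columns: prefixes of 'koen'):
     ε  k  o  e  n
  ε  0  1  2  3  4
  o  1  1  1  2  3
  e  2  2  2  1  2
  n  3  3  3  2  1
The bottom-right entry gives D[3][4] = 1, so no sequence of fewer than 1 edit works. Backtracking through the table gives one optimal edit sequence (1 edit):
  oen → koen (ins k @1)
Edit distance = 1.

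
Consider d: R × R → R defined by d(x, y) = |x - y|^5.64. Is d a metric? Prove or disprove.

No. d(x,y) = |x-y|^5.64 fails the triangle inequality since p = 5.64 > 1. Counterexample: x = 3, y = 4, z = 10. d(x,z) = |3 - 10|^5.64 = 7^5.64 ≈ 58391.9456, but d(x,y) + d(y,z) = 1^5.64 + 6^5.64 ≈ 1 + 24477.8378 = 24478.8378. Since 58391.9456 > 24478.8378, the triangle inequality is violated.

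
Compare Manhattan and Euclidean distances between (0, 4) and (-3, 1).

L1 = |0 - (-3)| + |4 - 1| = 3 + 3 = 6
L2 = √(3² + 3²) = √18 ≈ 4.2426
L1 ≥ L2 always (equality iff movement is along one axis); L1 > L2 here.
Ratio L1/L2 = 6/√18 ≈ 1.4142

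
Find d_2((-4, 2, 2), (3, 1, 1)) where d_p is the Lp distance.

(Σ|x_i - y_i|^2)^(1/2) = (|-4 - 3|^2 + |2 - 1|^2 + |2 - 1|^2)^(1/2)
= (7^2 + 1^2 + 1^2)^(1/2) = (49 + 1 + 1)^(1/2) = (51)^(1/2) ≈ 7.1414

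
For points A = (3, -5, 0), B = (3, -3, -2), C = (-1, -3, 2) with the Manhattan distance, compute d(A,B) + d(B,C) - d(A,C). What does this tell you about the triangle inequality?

d(A,B) = 0 + 2 + 2 = 4, d(B,C) = 4 + 0 + 4 = 8, d(A,C) = 4 + 2 + 2 = 8.
d(A,B) + d(B,C) - d(A,C) = 4 + 8 - 8 = 12 - 8 = 4. This is ≥ 0, so the triangle inequality holds for these points.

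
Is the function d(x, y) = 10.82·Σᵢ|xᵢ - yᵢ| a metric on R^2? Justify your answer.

Yes. The L1 (Manhattan) norm induces a metric on R^2, and multiplying a metric by a positive constant 10.82 > 0 preserves all four axioms: non-negativity (10.82·||x-y|| ≥ 0), identity (10.82·||x-y|| = 0 ⟺ ||x-y|| = 0 ⟺ x = y), symmetry (||x-y|| = ||y-x||), and the triangle inequality (10.82·||x-z|| ≤ 10.82·||x-y|| + 10.82·||y-z||). So d is a metric.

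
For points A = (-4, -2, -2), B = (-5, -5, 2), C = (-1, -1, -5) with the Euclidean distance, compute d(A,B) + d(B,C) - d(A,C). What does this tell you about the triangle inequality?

d(A,B) = √(1² + 3² + 4²) = √26 ≈ 5.099, d(B,C) = √(4² + 4² + 7²) = √81 = 9, d(A,C) = √(3² + 1² + 3²) = √19 ≈ 4.3589.
d(A,B) + d(B,C) - d(A,C) = 5.099 + 9 - 4.3589 = 14.099 - 4.3589 = 9.7401 (to 4 decimal places). This is ≥ 0, so the triangle inequality holds for these points.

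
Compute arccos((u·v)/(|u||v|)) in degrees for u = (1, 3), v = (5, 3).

With u = (1, 3), v = (5, 3):
u·v = 1·5 + 3·3 = 5 + 9 = 14.
|u| = √(1² + 3²) = √10, |v| = √(5² + 3²) = √34, so |u||v| = √(10·34) = √340.
cos θ = (u·v)/(|u||v|) = 14/√340 ≈ 0.759257
θ = arccos(0.759257) ≈ 40.6°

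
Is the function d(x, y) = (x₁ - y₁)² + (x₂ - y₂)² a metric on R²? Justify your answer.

No. The squared Euclidean distance fails the triangle inequality. Counterexample: x = (0, 0), y = (4, 1), z = (8, 2). d(x,z) = 8² + 2² = 68, but d(x,y) + d(y,z) = (4² + 1²) + (4² + 1²) = 17 + 17 = 34. Since 68 > 34, the triangle inequality is violated. (Note: √d, the ordinary Euclidean distance, IS a metric.)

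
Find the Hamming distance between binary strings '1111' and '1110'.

Differing positions: 4. Hamming distance = 1.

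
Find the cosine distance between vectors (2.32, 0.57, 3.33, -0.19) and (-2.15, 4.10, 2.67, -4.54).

With u = (2.32, 0.57, 3.33, -0.19), v = (-2.15, 4.10, 2.67, -4.54):
u·v = 2.32·(-2.15) + 0.57·4.1 + 3.33·2.67 + (-0.19)·(-4.54) = (-4.988) + 2.337 + 8.8911 + 0.8626 = 7.1027.
|u| = √(2.32² + 0.57² + 3.33² + (-0.19)²) = √(5.3824 + 0.3249 + 11.0889 + 0.0361) = √16.8323, |v| = √((-2.15)² + 4.1² + 2.67² + (-4.54)²) = √(4.6225 + 16.81 + 7.1289 + 20.6116) = √49.173.
cos θ = (u·v)/(|u||v|) = 7.1027/(√16.8323·√49.173) ≈ 0.2469
Cosine distance = 1 - cos θ ≈ 1 - 0.2469 = 0.7531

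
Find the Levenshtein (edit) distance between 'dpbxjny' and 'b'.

Let D[i][j] be the edit distance between the first i characters of 'dpbxjny' and the first j characters of 'b', with D[i][0] = i, D[0][j] = j, and D[i][j] = D[i-1][j-1] if the characters match, else 1 + min(D[i-1][j], D[i][j-1], D[i-1][j-1]). Filling the table (rows: prefixes of 'dpbxjny', columns: prefixes of 'b'):
     ε  b
  ε  0  1
  d  1  1
  p  2  2
  b  3  2
  x  4  3
  j  5  4
  n  6  5
  y  7  6
The bottom-right entry gives D[7][1] = 6, so no sequence of fewer than 6 edits works. Backtracking through the table gives one optimal edit sequence (6 edits):
  dpbxjny → pbxjny (del d @1)
  pbxjny → bxjny (del p @1)
  bxjny → bjny (del x @2)
  bjny → bny (del j @2)
  bny → by (del n @2)
  by → b (del y @2)
Edit distance = 6.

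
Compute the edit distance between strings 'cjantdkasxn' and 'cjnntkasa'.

Let D[i][j] be the edit distance between the first i characters of 'cjantdkasxn' and the first j characters of 'cjnntkasa', with D[i][0] = i, D[0][j] = j, and D[i][j] = D[i-1][j-1] if the characters match, else 1 + min(D[i-1][j], D[i][j-1], D[i-1][j-1]). Filling the table (rows: prefixes of 'cjantdkasxn', columns: prefixes of 'cjnntkasa'):
     ε  c  j  n  n  t  k  a  s  a
  ε  0  1  2  3  4  5  6  7  8  9
  c  1  0  1  2  3  4  5  6  7  8
  j  2  1  0  1  2  3  4  5  6  7
  a  3  2  1  1  2  3  4  4  5  6
  n  4  3  2  1  1  2  3  4  5  6
  t  5  4  3  2  2  1  2  3  4  5
  d  6  5  4  3  3  2  2  3  4  5
  k  7  6  5  4  4  3  2  3  4  5
  a  8  7  6  5  5  4  3  2  3  4
  s  9  8  7  6  6  5  4  3  2  3
  x 10  9  8  7  7  6  5  4  3  3
  n 11 10  9  8  7  7  6  5  4  4
The bottom-right entry gives D[11][9] = 4, so no sequence of fewer than 4 edits works. Backtracking through the table gives one optimal edit sequence (4 edits):
  cjantdkasxn → cjnntdkasxn (sub a→n @3)
  cjnntdkasxn → cjnntkasxn (del d @6)
  cjnntkasxn → cjnntkasn (del x @9)
  cjnntkasn → cjnntkasa (sub n→a @9)
Edit distance = 4.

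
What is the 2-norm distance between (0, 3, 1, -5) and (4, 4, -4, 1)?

(Σ|x_i - y_i|^2)^(1/2) = (|0 - 4|^2 + |3 - 4|^2 + |1 - (-4)|^2 + |-5 - 1|^2)^(1/2)
= (4^2 + 1^2 + 5^2 + 6^2)^(1/2) = (16 + 1 + 25 + 36)^(1/2) = (78)^(1/2) ≈ 8.8318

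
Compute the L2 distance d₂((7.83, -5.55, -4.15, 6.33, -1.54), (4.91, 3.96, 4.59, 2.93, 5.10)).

√(Σ(x_i - y_i)²) = √((7.83 - 4.91)² + (-5.55 - 3.96)² + (-4.15 - 4.59)² + (6.33 - 2.93)² + (-1.54 - 5.1)²)
= √(2.92² + (-9.51)² + (-8.74)² + 3.4² + (-6.64)²) = √(8.5264 + 90.4401 + 76.3876 + 11.56 + 44.0896) = √231.0037 ≈ 15.1988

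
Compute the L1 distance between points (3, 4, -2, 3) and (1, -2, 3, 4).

Σ|x_i - y_i| = |3 - 1| + |4 - (-2)| + |-2 - 3| + |3 - 4| = 2 + 6 + 5 + 1 = 14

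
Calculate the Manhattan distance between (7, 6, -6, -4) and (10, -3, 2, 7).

Σ|x_i - y_i| = |7 - 10| + |6 - (-3)| + |-6 - 2| + |-4 - 7| = 3 + 9 + 8 + 11 = 31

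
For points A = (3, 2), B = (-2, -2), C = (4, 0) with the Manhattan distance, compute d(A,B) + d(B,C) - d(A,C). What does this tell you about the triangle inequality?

d(A,B) = 5 + 4 = 9, d(B,C) = 6 + 2 = 8, d(A,C) = 1 + 2 = 3.
d(A,B) + d(B,C) - d(A,C) = 9 + 8 - 3 = 17 - 3 = 14. This is ≥ 0, so the triangle inequality holds for these points.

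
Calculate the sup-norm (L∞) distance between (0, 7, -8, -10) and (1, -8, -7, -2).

max(|x_i - y_i|) = max(|0 - 1|, |7 - (-8)|, |-8 - (-7)|, |-10 - (-2)|) = max(1, 15, 1, 8) = 15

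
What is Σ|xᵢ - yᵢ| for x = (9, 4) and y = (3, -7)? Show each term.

Σ|x_i - y_i| = |9 - 3| + |4 - (-7)| = 6 + 11 = 17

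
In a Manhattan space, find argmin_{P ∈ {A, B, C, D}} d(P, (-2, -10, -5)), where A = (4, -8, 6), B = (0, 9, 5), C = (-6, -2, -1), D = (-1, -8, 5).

Distances: d(A) = 19, d(B) = 31, d(C) = 16, d(D) = 13. Nearest: D = (-1, -8, 5) with distance 13.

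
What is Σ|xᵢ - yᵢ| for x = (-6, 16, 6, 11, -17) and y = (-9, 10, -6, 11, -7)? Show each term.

Σ|x_i - y_i| = |-6 - (-9)| + |16 - 10| + |6 - (-6)| + |11 - 11| + |-17 - (-7)| = 3 + 6 + 12 + 0 + 10 = 31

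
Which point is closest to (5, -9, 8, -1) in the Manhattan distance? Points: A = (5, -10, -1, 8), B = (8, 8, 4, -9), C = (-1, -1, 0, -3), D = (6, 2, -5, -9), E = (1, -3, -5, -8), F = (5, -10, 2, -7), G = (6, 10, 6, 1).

Distances: d(A) = 19, d(B) = 32, d(C) = 24, d(D) = 33, d(E) = 30, d(F) = 13, d(G) = 24. Nearest: F = (5, -10, 2, -7) with distance 13.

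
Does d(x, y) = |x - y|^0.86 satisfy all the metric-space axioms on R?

Yes. With 0 < p = 0.86 ≤ 1, d(x,y) = |x-y|^0.86 is a metric on R. Non-negativity and symmetry are immediate; |x-y|^0.86 = 0 ⟺ |x-y| = 0 ⟺ x = y. For the triangle inequality, the function t ↦ t^0.86 is subadditive on [0,∞) when p ≤ 1, so |x-z|^0.86 ≤ (|x-y| + |y-z|)^0.86 ≤ |x-y|^0.86 + |y-z|^0.86.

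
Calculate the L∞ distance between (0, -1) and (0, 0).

max(|x_i - y_i|) = max(|0 - 0|, |-1 - 0|) = max(0, 1) = 1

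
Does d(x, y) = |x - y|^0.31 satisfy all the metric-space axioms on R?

Yes. With 0 < p = 0.31 ≤ 1, d(x,y) = |x-y|^0.31 is a metric on R. Non-negativity and symmetry are immediate; |x-y|^0.31 = 0 ⟺ |x-y| = 0 ⟺ x = y. For the triangle inequality, the function t ↦ t^0.31 is subadditive on [0,∞) when p ≤ 1, so |x-z|^0.31 ≤ (|x-y| + |y-z|)^0.31 ≤ |x-y|^0.31 + |y-z|^0.31.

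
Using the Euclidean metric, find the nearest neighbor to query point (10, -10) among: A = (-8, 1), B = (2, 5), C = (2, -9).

Distances: d(A) ≈ 21.095, d(B) = 17, d(C) ≈ 8.0623. Nearest: C = (2, -9) with distance 8.0623.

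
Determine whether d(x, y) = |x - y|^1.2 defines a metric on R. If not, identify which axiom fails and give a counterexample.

No. d(x,y) = |x-y|^1.2 fails the triangle inequality since p = 1.2 > 1. Counterexample: x = -1, y = 10, z = 15. d(x,z) = |-1 - 15|^1.2 = 16^1.2 ≈ 27.8576, but d(x,y) + d(y,z) = 11^1.2 + 5^1.2 ≈ 17.7693 + 6.8986 = 24.6679. Since 27.8576 > 24.6679, the triangle inequality is violated.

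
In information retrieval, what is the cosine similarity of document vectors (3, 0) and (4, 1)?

With u = (3, 0), v = (4, 1):
u·v = 3·4 + 0·1 = 12 + 0 = 12.
|u| = √(3² + 0²) = √9, |v| = √(4² + 1²) = √17, so |u||v| = √(9·17) = √153.
cos θ = (u·v)/(|u||v|) = 12/√153 ≈ 0.9701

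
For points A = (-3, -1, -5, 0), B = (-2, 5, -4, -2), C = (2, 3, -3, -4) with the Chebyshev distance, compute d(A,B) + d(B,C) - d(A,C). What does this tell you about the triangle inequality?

d(A,B) = max(1, 6, 1, 2) = 6, d(B,C) = max(4, 2, 1, 2) = 4, d(A,C) = max(5, 4, 2, 4) = 5.
d(A,B) + d(B,C) - d(A,C) = 6 + 4 - 5 = 10 - 5 = 5. This is ≥ 0, so the triangle inequality holds for these points.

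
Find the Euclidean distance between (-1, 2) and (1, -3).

√(Σ(x_i - y_i)²) = √((-1 - 1)² + (2 - (-3))²)
= √((-2)² + 5²) = √(4 + 25) = √29 ≈ 5.3852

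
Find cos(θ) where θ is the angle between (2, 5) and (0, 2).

With u = (2, 5), v = (0, 2):
u·v = 2·0 + 5·2 = 0 + 10 = 10.
|u| = √(2² + 5²) = √29, |v| = √(0² + 2²) = √4, so |u||v| = √(29·4) = √116.
cos θ = (u·v)/(|u||v|) = 10/√116 ≈ 0.9285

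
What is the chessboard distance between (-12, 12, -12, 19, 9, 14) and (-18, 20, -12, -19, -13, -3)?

max(|x_i - y_i|) = max(|-12 - (-18)|, |12 - 20|, |-12 - (-12)|, |19 - (-19)|, |9 - (-13)|, |14 - (-3)|) = max(6, 8, 0, 38, 22, 17) = 38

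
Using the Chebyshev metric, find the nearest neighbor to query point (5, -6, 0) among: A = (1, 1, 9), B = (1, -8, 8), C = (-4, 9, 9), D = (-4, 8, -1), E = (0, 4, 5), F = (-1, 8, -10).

Distances: d(A) = 9, d(B) = 8, d(C) = 15, d(D) = 14, d(E) = 10, d(F) = 14. Nearest: B = (1, -8, 8) with distance 8.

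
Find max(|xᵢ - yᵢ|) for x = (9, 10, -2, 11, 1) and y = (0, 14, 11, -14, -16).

max(|x_i - y_i|) = max(|9 - 0|, |10 - 14|, |-2 - 11|, |11 - (-14)|, |1 - (-16)|) = max(9, 4, 13, 25, 17) = 25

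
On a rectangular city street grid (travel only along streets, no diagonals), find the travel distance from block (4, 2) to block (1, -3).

Σ|x_i - y_i| = |4 - 1| + |2 - (-3)| = 3 + 5 = 8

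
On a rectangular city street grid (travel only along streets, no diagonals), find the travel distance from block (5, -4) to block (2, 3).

Σ|x_i - y_i| = |5 - 2| + |-4 - 3| = 3 + 7 = 10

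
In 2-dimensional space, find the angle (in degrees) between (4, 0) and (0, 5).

With u = (4, 0), v = (0, 5):
u·v = 4·0 + 0·5 = 0 + 0 = 0.
|u| = √(4² + 0²) = √16, |v| = √(0² + 5²) = √25, so |u||v| = √(16·25) = √400 = 20.
cos θ = (u·v)/(|u||v|) = 0/20 = 0 (the vectors are orthogonal)
θ = arccos(0) = 90°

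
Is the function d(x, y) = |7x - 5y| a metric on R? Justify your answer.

No. d fails symmetry: d(8, 5) = |7·8 - 5·5| = |31| = 31, but d(5, 8) = |7·5 - 5·8| = |-5| = 5. Since 31 ≠ 5, d(x,y) ≠ d(y,x) in general.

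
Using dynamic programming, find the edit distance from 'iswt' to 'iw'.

Let D[i][j] be the edit distance between the first i characters of 'iswt' and the first j characters of 'iw', with D[i][0] = i, D[0][j] = j, and D[i][j] = D[i-1][j-1] if the characters match, else 1 + min(D[i-1][j], D[i][j-1], D[i-1][j-1]). Filling the table (rows: prefixes of 'iswt', columns: prefixes of 'iw'):
     ε  i  w
  ε  0  1  2
  i  1  0  1
  s  2  1  1
  w  3  2  1
  t  4  3  2
The bottom-right entry gives D[4][2] = 2, so no sequence of fewer than 2 edits works. Backtracking through the table gives one optimal edit sequence (2 edits):
  iswt → iwt (del s @2)
  iwt → iw (del t @3)
Edit distance = 2.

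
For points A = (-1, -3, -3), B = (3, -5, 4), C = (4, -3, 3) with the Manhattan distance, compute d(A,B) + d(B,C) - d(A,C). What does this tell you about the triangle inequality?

d(A,B) = 4 + 2 + 7 = 13, d(B,C) = 1 + 2 + 1 = 4, d(A,C) = 5 + 0 + 6 = 11.
d(A,B) + d(B,C) - d(A,C) = 13 + 4 - 11 = 17 - 11 = 6. This is ≥ 0, so the triangle inequality holds for these points.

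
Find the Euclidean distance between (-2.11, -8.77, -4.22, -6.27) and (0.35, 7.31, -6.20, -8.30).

√(Σ(x_i - y_i)²) = √((-2.11 - 0.35)² + (-8.77 - 7.31)² + (-4.22 - (-6.2))² + (-6.27 - (-8.3))²)
= √((-2.46)² + (-16.08)² + 1.98² + 2.03²) = √(6.0516 + 258.5664 + 3.9204 + 4.1209) = √272.6593 ≈ 16.5124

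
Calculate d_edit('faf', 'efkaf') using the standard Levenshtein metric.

Let D[i][j] be the edit distance between the first i characters of 'faf' and the first j characters of 'efkaf', with D[i][0] = i, D[0][j] = j, and D[i][j] = D[i-1][j-1] if the characters match, else 1 + min(D[i-1][j], D[i][j-1], D[i-1][j-1]). Filling the table (rows: prefixes of 'faf', columns: prefixes of 'efkaf'):
     ε  e  f  k  a  f
  ε  0  1  2  3  4  5
  f  1  1  1  2  3  4
  a  2  2  2  2  2  3
  f  3  3  2  3  3  2
The bottom-right entry gives D[3][5] = 2, so no sequence of fewer than 2 edits works. Backtracking through the table gives one optimal edit sequence (2 edits):
  faf → efaf (ins e @1)
  efaf → efkaf (ins k @3)
Edit distance = 2.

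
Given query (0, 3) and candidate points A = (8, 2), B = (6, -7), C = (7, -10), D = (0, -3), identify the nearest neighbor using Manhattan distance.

Distances: d(A) = 9, d(B) = 16, d(C) = 20, d(D) = 6. Nearest: D = (0, -3) with distance 6.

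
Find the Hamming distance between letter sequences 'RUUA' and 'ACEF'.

Differing positions: 1, 2, 3, 4. Hamming distance = 4.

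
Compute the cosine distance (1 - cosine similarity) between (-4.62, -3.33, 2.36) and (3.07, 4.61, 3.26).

With u = (-4.62, -3.33, 2.36), v = (3.07, 4.61, 3.26):
u·v = (-4.62)·3.07 + (-3.33)·4.61 + 2.36·3.26 = (-14.1834) + (-15.3513) + 7.6936 = -21.8411.
|u| = √((-4.62)² + (-3.33)² + 2.36²) = √(21.3444 + 11.0889 + 5.5696) = √38.0029, |v| = √(3.07² + 4.61² + 3.26²) = √(9.4249 + 21.2521 + 10.6276) = √41.3046.
cos θ = (u·v)/(|u||v|) = -21.8411/(√38.0029·√41.3046) ≈ -0.5513
Cosine distance = 1 - cos θ ≈ 1 - (-0.5513) = 1.5513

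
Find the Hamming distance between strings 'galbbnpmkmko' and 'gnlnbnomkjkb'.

Differing positions: 2, 4, 7, 10, 12. Hamming distance = 5.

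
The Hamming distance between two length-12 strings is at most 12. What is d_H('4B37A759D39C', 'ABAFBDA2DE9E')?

Differing positions: 1, 3, 4, 5, 6, 7, 8, 10, 12. Hamming distance = 9. The maximum possible Hamming distance for length-12 strings is 12, so d_H/12 = 9/12 = 0.75.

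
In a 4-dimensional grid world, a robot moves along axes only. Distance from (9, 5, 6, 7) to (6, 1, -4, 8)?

Σ|x_i - y_i| = |9 - 6| + |5 - 1| + |6 - (-4)| + |7 - 8| = 3 + 4 + 10 + 1 = 18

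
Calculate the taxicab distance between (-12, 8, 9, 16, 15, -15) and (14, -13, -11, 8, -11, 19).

Σ|x_i - y_i| = |-12 - 14| + |8 - (-13)| + |9 - (-11)| + |16 - 8| + |15 - (-11)| + |-15 - 19| = 26 + 21 + 20 + 8 + 26 + 34 = 135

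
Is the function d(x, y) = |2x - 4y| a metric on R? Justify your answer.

No. d fails symmetry: d(8, 2) = |2·8 - 4·2| = |8| = 8, but d(2, 8) = |2·2 - 4·8| = |-28| = 28. Since 8 ≠ 28, d(x,y) ≠ d(y,x) in general.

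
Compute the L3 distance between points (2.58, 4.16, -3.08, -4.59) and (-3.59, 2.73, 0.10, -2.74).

(Σ|x_i - y_i|^3)^(1/3) = (|2.58 - (-3.59)|^3 + |4.16 - 2.73|^3 + |-3.08 - 0.1|^3 + |-4.59 - (-2.74)|^3)^(1/3)
= (6.17^3 + 1.43^3 + 3.18^3 + 1.85^3)^(1/3) ≈ (234.8851 + 2.9242 + 32.1574 + 6.3316)^(1/3) = (276.2983)^(1/3) ≈ 6.5132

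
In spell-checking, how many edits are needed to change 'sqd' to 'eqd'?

Let D[i][j] be the edit distance between the first i characters of 'sqd' and the first j characters of 'eqd', with D[i][0] = i, D[0][j] = j, and D[i][j] = D[i-1][j-1] if the characters match, else 1 + min(D[i-1][j], D[i][j-1], D[i-1][j-1]). Filling the table (rows: prefixes of 'sqd', columns: prefixes of 'eqd'):
     ε  e  q  d
  ε  0  1  2  3
  s  1  1  2  3
  q  2  2  1  2
  d  3  3  2  1
The bottom-right entry gives D[3][3] = 1, so no sequence of fewer than 1 edit works. Backtracking through the table gives one optimal edit sequence (1 edit):
  sqd → eqd (sub s→e @1)
Edit distance = 1.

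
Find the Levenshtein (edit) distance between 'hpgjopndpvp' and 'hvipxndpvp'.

Let D[i][j] be the edit distance between the first i characters of 'hpgjopndpvp' and the first j characters of 'hvipxndpvp', with D[i][0] = i, D[0][j] = j, and D[i][j] = D[i-1][j-1] if the characters match, else 1 + min(D[i-1][j], D[i][j-1], D[i-1][j-1]). Filling the table (rows: prefixes of 'hpgjopndpvp', columns: prefixes of 'hvipxndpvp'):
     ε  h  v  i  p  x  n  d  p  v  p
  ε  0  1  2  3  4  5  6  7  8  9 10
  h  1  0  1  2  3  4  5  6  7  8  9
  p  2  1  1  2  2  3  4  5  6  7  8
  g  3  2  2  2  3  3  4  5  6  7  8
  j  4  3  3  3  3  4  4  5  6  7  8
  o  5  4  4  4  4  4  5  5  6  7  8
  p  6  5  5  5  4  5  5  6  5  6  7
  n  7  6  6  6  5  5  5  6  6  6  7
  d  8  7  7  7  6  6  6  5  6  7  7
  p  9  8  8  8  7  7  7  6  5  6  7
  v 10  9  8  9  8  8  8  7  6  5  6
  p 11 10  9  9  9  9  9  8  7  6  5
The bottom-right entry gives D[11][10] = 5, so no sequence of fewer than 5 edits works. Backtracking through the table gives one optimal edit sequence (5 edits):
  hpgjopndpvp → hgjopndpvp (del p @2)
  hgjopndpvp → hvjopndpvp (sub g→v @2)
  hvjopndpvp → hviopndpvp (sub j→i @3)
  hviopndpvp → hvippndpvp (sub o→p @4)
  hvippndpvp → hvipxndpvp (sub p→x @5)
Edit distance = 5.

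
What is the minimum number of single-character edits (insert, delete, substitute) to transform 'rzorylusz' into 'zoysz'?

Let D[i][j] be the edit distance between the first i characters of 'rzorylusz' and the first j characters of 'zoysz', with D[i][0] = i, D[0][j] = j, and D[i][j] = D[i-1][j-1] if the characters match, else 1 + min(D[i-1][j], D[i][j-1], D[i-1][j-1]). Filling the table (rows: prefixes of 'rzorylusz', columns: prefixes of 'zoysz'):
     ε  z  o  y  s  z
  ε  0  1  2  3  4  5
  r  1  1  2  3  4  5
  z  2  1  2  3  4  4
  o  3  2  1  2  3  4
  r  4  3  2  2  3  4
  y  5  4  3  2  3  4
  l  6  5  4  3  3  4
  u  7  6  5  4  4  4
  s  8  7  6  5  4  5
  z  9  8  7  6  5  4
The bottom-right entry gives D[9][5] = 4, so no sequence of fewer than 4 edits works. Backtracking through the table gives one optimal edit sequence (4 edits):
  rzorylusz → zorylusz (del r @1)
  zorylusz → zoylusz (del r @3)
  zoylusz → zoyusz (del l @4)
  zoyusz → zoysz (del u @4)
Edit distance = 4.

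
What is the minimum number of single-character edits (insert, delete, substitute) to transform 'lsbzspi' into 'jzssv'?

Let D[i][j] be the edit distance between the first i characters of 'lsbzspi' and the first j characters of 'jzssv', with D[i][0] = i, D[0][j] = j, and D[i][j] = D[i-1][j-1] if the characters match, else 1 + min(D[i-1][j], D[i][j-1], D[i-1][j-1]). Filling the table (rows: prefixes of 'lsbzspi', columns: prefixes of 'jzssv'):
     ε  j  z  s  s  v
  ε  0  1  2  3  4  5
  l  1  1  2  3  4  5
  s  2  2  2  2  3  4
  b  3  3  3  3  3  4
  z  4  4  3  4  4  4
  s  5  5  4  3  4  5
  p  6  6  5  4  4  5
  i  7  7  6  5  5  5
The bottom-right entry gives D[7][5] = 5, so no sequence of fewer than 5 edits works. Backtracking through the table gives one optimal edit sequence (5 edits):
  lsbzspi → sbzspi (del l @1)
  sbzspi → bzspi (del s @1)
  bzspi → jzspi (sub b→j @1)
  jzspi → jzssi (sub p→s @4)
  jzssi → jzssv (sub i→v @5)
Edit distance = 5.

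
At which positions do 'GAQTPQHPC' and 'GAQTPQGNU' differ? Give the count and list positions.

Differing positions: 7, 8, 9. Hamming distance = 3.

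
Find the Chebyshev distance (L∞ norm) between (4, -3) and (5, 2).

max(|x_i - y_i|) = max(|4 - 5|, |-3 - 2|) = max(1, 5) = 5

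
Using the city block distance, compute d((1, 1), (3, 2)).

Σ|x_i - y_i| = |1 - 3| + |1 - 2| = 2 + 1 = 3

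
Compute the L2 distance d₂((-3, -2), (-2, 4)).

√(Σ(x_i - y_i)²) = √((-3 - (-2))² + (-2 - 4)²)
= √((-1)² + (-6)²) = √(1 + 36) = √37 ≈ 6.0828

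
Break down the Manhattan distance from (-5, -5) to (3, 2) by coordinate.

Σ|x_i - y_i| = |-5 - 3| + |-5 - 2| = 8 + 7 = 15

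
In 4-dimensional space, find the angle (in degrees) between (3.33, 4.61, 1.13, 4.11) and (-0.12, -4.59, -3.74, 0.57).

With u = (3.33, 4.61, 1.13, 4.11), v = (-0.12, -4.59, -3.74, 0.57):
u·v = 3.33·(-0.12) + 4.61·(-4.59) + 1.13·(-3.74) + 4.11·0.57 = (-0.3996) + (-21.1599) + (-4.2262) + 2.3427 = -23.443.
|u| = √(3.33² + 4.61² + 1.13² + 4.11²) = √(11.0889 + 21.2521 + 1.2769 + 16.8921) = √50.51, |v| = √((-0.12)² + (-4.59)² + (-3.74)² + 0.57²) = √(0.0144 + 21.0681 + 13.9876 + 0.3249) = √35.395.
cos θ = (u·v)/(|u||v|) = -23.443/(√50.51·√35.395) ≈ -0.554439
θ = arccos(-0.554439) ≈ 123.67°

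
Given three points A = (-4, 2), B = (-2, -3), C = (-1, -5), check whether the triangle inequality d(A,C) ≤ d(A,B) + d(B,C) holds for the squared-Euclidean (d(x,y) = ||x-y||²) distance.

d(A,B) = 2² + 5² = 29, d(B,C) = 1² + 2² = 5, d(A,C) = 3² + 7² = 58.
d(A,C) = 58 > 29 + 5 = 34. Triangle inequality is VIOLATED. (Squared-Euclidean is not a metric — this is a counterexample.)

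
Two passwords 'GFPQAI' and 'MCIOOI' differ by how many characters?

Differing positions: 1, 2, 3, 4, 5. Hamming distance = 5.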